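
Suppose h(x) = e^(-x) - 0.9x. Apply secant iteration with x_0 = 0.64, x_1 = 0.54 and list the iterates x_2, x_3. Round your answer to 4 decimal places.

0.6065, 0.6061

h(0.64) = -0.048708, h(0.54) = 0.096748
x_2 = 0.540000 − 0.096748·(0.540000 − 0.640000) / (0.096748 − (-0.048708)) = 0.540000 − (-0.009675)/(0.145456) = 0.606514
h(0.606514) = -0.000614
x_3 = 0.606514 − (-0.000614)·(0.606514 − 0.540000) / (-0.000614 − 0.096748) = 0.606514 − (-0.000041)/(-0.097362) = 0.606094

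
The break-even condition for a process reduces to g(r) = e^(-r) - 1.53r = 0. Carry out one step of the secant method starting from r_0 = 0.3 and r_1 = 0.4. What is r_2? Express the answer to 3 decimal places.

0.426

g(0.3) = 0.28182, g(0.4) = 0.05832
r_2 = 0.40000 − 0.05832·(0.40000 − 0.30000) / (0.05832 − 0.28182) = 0.40000 − (0.00583)/(-0.22350) = 0.42609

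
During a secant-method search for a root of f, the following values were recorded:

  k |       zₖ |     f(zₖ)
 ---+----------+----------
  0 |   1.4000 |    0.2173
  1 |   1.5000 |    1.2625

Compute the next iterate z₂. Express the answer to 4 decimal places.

1.3792

z₂ = 1.5000 − 1.2625·(1.5000 − 1.4000) / (1.2625 − 0.2173)
   = 1.5000 − (0.126250)/(1.045200) = 1.379210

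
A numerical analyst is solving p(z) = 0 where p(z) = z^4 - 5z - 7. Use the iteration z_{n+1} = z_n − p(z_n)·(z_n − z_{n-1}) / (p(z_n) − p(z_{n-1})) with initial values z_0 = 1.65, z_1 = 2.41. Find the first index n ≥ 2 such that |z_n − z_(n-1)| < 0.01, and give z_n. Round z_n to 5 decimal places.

p(1.65) = -7.8379938, p(2.41) = 14.6840256
z_2 = 2.4100000 − 14.6840256·(0.7600000)/(22.5220194) = 1.9144912;  |Δ| = 0.4955088
p(1.9144912) = -3.1382045
z_3 = 1.9144912 − (-3.1382045)·(-0.4955088)/(-17.8222301) = 2.0017422;  |Δ| = 0.0872510
p(2.0017422) = -0.9528876
z_4 = 2.0017422 − (-0.9528876)·(0.0872510)/(2.1853169) = 2.0397872;  |Δ| = 0.0380450
p(2.0397872) = 0.1127540
z_5 = 2.0397872 − 0.1127540·(0.0380450)/(1.0656416) = 2.0357617;  |Δ| = 0.0040255
|z_5 − z_4| = 0.0040255 < 0.01

n = 5, z_n = 2.03576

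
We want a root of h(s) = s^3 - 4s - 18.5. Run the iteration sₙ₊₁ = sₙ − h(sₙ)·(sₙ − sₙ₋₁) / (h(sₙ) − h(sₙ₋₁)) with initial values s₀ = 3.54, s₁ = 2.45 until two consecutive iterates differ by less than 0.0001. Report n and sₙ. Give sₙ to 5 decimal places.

h(3.54) = 11.7018640, h(2.45) = -13.5938750
s₂ = 2.4500000 − (-13.5938750)·(-1.0900000)/(-25.2957390) = 3.0357636;  |Δ| = 0.5857636
h(3.0357636) = -2.6658796
s₃ = 3.0357636 − (-2.6658796)·(0.5857636)/(10.9279954) = 3.1786604;  |Δ| = 0.1428968
h(3.1786604) = 0.9021677
s₄ = 3.1786604 − 0.9021677·(0.1428968)/(3.5680473) = 3.1425295;  |Δ| = 0.0361309
h(3.1425295) = -0.0360949
s₅ = 3.1425295 − (-0.0360949)·(-0.0361309)/(-0.9382626) = 3.1439194;  |Δ| = 0.0013900
h(3.1439194) = -0.0004571
s₆ = 3.1439194 − (-0.0004571)·(0.0013900)/(0.0356379) = 3.1439373;  |Δ| = 0.0000178
|s₆ − s₅| = 0.0000178 < 0.0001

n = 6, sₙ = 3.14394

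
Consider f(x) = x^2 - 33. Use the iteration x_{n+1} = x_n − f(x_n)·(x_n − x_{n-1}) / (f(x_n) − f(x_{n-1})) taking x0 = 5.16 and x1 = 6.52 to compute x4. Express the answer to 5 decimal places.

f(5.16) = -6.3744000, f(6.52) = 9.5104000
x2 = 6.5200000 − 9.5104000·(6.5200000 − 5.1600000) / (9.5104000 − (-6.3744000)) = 6.5200000 − (12.9341440)/(15.8848000) = 5.7057534
f(5.7057534) = -0.4443779
x3 = 5.7057534 − (-0.4443779)·(5.7057534 − 6.5200000) / (-0.4443779 − 9.5104000) = 5.7057534 − (0.3618331)/(-9.9547779) = 5.7421011
f(5.7421011) = -0.0282748
x4 = 5.7421011 − (-0.0282748)·(5.7421011 − 5.7057534) / (-0.0282748 − (-0.4443779)) = 5.7421011 − (-0.0010277)/(0.4161030) = 5.7445710

5.74457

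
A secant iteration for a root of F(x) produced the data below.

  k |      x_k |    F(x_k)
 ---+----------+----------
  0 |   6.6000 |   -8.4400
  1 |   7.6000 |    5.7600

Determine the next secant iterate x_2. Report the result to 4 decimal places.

7.1944

x_2 = 7.6000 − 5.7600·(7.6000 − 6.6000) / (5.7600 − (-8.4400))
   = 7.6000 − (5.760000)/(14.200000) = 7.194366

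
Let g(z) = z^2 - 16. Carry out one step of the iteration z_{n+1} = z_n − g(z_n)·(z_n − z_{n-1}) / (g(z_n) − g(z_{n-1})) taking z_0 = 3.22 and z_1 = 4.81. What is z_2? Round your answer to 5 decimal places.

g(3.22) = -5.6316000, g(4.81) = 7.1361000
z_2 = 4.8100000 − 7.1361000·(4.8100000 − 3.2200000) / (7.1361000 − (-5.6316000)) = 4.8100000 − (11.3463990)/(12.7677000) = 3.9213200

3.92132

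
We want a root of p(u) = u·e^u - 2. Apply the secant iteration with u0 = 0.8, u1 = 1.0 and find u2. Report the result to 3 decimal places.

p(0.8) = -0.21957, p(1.0) = 0.71828
u2 = 1.00000 − 0.71828·(1.00000 − 0.80000) / (0.71828 − (-0.21957)) = 1.00000 − (0.14366)/(0.93785) = 0.84682

0.847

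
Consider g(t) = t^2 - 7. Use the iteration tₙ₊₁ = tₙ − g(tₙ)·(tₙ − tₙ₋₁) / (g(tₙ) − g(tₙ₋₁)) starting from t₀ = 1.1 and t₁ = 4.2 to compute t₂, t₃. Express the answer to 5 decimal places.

2.19245, 2.53554

g(1.1) = -5.7900000, g(4.2) = 10.6400000
t₂ = 4.2000000 − 10.6400000·(4.2000000 − 1.1000000) / (10.6400000 − (-5.7900000)) = 4.2000000 − (32.9840000)/(16.4300000) = 2.1924528
g(2.1924528) = -2.1931506
t₃ = 2.1924528 − (-2.1931506)·(2.1924528 − 4.2000000) / (-2.1931506 − 10.6400000) = 2.1924528 − (4.4028533)/(-12.8331506) = 2.5355372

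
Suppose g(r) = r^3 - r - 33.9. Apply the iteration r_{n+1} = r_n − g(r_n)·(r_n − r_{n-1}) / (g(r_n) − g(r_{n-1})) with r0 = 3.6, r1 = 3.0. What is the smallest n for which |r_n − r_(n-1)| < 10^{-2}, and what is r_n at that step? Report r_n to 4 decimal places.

n = 4, r_n = 3.3394

g(3.6) = 9.156000, g(3.0) = -9.900000
r2 = 3.000000 − (-9.900000)·(-0.600000)/(-19.056000) = 3.311713;  |Δ| = 0.311713
g(3.311713) = -0.890694
r3 = 3.311713 − (-0.890694)·(0.311713)/(9.009306) = 3.342530;  |Δ| = 0.030817
g(3.342530) = 0.101908
r4 = 3.342530 − 0.101908·(0.030817)/(0.992603) = 3.339366;  |Δ| = 0.003164
|r4 − r3| = 0.003164 < 10^{-2}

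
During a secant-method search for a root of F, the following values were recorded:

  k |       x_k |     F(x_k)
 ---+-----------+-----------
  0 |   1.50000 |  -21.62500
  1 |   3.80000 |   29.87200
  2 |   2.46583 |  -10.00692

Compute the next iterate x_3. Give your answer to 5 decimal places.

2.80062

x_3 = 2.46583 − (-10.00692)·(2.46583 − 3.80000) / (-10.00692 − 29.87200)
   = 2.46583 − (13.3509325)/(-39.8789200) = 2.8006167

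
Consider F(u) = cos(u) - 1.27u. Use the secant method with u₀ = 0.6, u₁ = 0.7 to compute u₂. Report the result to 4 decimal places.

F(0.6) = 0.063336, F(0.7) = -0.124158
u₂ = 0.700000 − (-0.124158)·(0.700000 − 0.600000) / (-0.124158 − 0.063336) = 0.700000 − (-0.012416)/(-0.187493) = 0.633780

0.6338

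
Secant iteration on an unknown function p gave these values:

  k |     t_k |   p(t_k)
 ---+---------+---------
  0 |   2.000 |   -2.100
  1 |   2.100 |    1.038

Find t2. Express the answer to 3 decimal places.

2.067

t2 = 2.100 − 1.038·(2.100 − 2.000) / (1.038 − (-2.100))
   = 2.100 − (0.10380)/(3.13800) = 2.06692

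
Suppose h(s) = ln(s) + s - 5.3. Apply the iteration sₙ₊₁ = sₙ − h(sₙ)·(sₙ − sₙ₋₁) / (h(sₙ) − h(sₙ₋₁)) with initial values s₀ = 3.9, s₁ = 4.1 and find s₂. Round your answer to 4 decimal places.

h(3.9) = -0.039023, h(4.1) = 0.210987
s₂ = 4.100000 − 0.210987·(4.100000 − 3.900000) / (0.210987 − (-0.039023)) = 4.100000 − (0.042197)/(0.250010) = 3.931217

3.9312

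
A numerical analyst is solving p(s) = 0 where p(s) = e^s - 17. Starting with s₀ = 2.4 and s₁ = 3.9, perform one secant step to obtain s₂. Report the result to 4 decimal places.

2.6336

p(2.4) = -5.976824, p(3.9) = 32.402449
s₂ = 3.900000 − 32.402449·(3.900000 − 2.400000) / (32.402449 − (-5.976824)) = 3.900000 − (48.603674)/(38.379273) = 2.633596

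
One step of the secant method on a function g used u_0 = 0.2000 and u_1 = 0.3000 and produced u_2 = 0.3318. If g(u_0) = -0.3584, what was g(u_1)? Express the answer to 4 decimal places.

The secant line through (0.2000, -0.3584) and (0.3000, g(u_1)) crosses zero at u_2 = 0.3318.
So (0.2000, -0.3584), (0.3000, g(u_1)), (0.3318, 0) are collinear:
g(u_1) = -0.3584 · (0.3000 − 0.3318) / (0.2000 − 0.3318) = -0.3584 · (-0.031800)/(-0.131800) = -0.086473

-0.0865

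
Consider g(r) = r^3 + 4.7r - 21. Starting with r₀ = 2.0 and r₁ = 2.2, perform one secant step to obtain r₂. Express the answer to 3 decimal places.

2.201

g(2.0) = -3.60000, g(2.2) = -0.01200
r₂ = 2.20000 − (-0.01200)·(2.20000 − 2.00000) / (-0.01200 − (-3.60000)) = 2.20000 − (-0.00240)/(3.58800) = 2.20067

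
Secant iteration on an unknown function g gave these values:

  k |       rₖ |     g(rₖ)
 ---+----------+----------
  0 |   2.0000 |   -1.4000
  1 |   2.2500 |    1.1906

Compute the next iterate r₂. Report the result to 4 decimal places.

2.1351

r₂ = 2.2500 − 1.1906·(2.2500 − 2.0000) / (1.1906 − (-1.4000))
   = 2.2500 − (0.297650)/(2.590600) = 2.135104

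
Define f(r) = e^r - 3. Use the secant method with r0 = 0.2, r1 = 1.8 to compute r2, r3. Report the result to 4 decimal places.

f(0.2) = -1.778597, f(1.8) = 3.049647
r2 = 1.800000 − 3.049647·(1.800000 − 0.200000) / (3.049647 − (-1.778597)) = 1.800000 − (4.879436)/(4.828245) = 0.789398
f(0.789398) = -0.797931
r3 = 0.789398 − (-0.797931)·(0.789398 − 1.800000) / (-0.797931 − 3.049647) = 0.789398 − (0.806391)/(-3.847578) = 0.998982

0.7894, 0.9990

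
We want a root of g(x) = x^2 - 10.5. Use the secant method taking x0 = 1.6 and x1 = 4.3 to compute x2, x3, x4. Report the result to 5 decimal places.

2.94576, 3.19729, 3.24244

g(1.6) = -7.9400000, g(4.3) = 7.9900000
x2 = 4.3000000 − 7.9900000·(4.3000000 − 1.6000000) / (7.9900000 − (-7.9400000)) = 4.3000000 − (21.5730000)/(15.9300000) = 2.9457627
g(2.9457627) = -1.8224820
x3 = 2.9457627 − (-1.8224820)·(2.9457627 − 4.3000000) / (-1.8224820 − 7.9900000) = 2.9457627 − (2.4680731)/(-9.8124820) = 3.1972865
g(3.1972865) = -0.2773587
x4 = 3.1972865 − (-0.2773587)·(3.1972865 − 2.9457627) / (-0.2773587 − (-1.8224820)) = 3.1972865 − (-0.0697623)/(1.5451233) = 3.2424366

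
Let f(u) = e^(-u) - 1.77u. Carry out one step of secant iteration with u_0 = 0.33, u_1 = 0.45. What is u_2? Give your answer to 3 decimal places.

f(0.33) = 0.13482, f(0.45) = -0.15887
u_2 = 0.45000 − (-0.15887)·(0.45000 − 0.33000) / (-0.15887 − 0.13482) = 0.45000 − (-0.01906)/(-0.29370) = 0.38509

0.385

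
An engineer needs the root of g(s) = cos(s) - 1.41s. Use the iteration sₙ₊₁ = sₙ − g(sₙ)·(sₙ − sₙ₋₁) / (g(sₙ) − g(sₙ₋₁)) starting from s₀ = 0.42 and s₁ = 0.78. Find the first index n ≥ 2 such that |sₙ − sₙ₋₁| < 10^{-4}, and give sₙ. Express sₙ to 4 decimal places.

n = 5, sₙ = 0.5895

g(0.42) = 0.320889, g(0.78) = -0.388886
s₂ = 0.780000 − (-0.388886)·(0.360000)/(-0.709775) = 0.582756;  |Δ| = 0.197244
g(0.582756) = 0.013264
s₃ = 0.582756 − 0.013264·(-0.197244)/(0.402150) = 0.589261;  |Δ| = 0.006505
g(0.589261) = 0.000493
s₄ = 0.589261 − 0.000493·(0.006505)/(-0.012771) = 0.589512;  |Δ| = 0.000251
g(0.589512) = -0.000001
s₅ = 0.589512 − (-0.000001)·(0.000251)/(-0.000494) = 0.589512;  |Δ| = 0.000000
|s₅ − s₄| = 0.000000 < 10^{-4}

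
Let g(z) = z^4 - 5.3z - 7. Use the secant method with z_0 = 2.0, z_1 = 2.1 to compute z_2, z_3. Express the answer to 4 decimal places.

g(2.0) = -1.600000, g(2.1) = 1.318100
z_2 = 2.100000 − 1.318100·(2.100000 − 2.000000) / (1.318100 − (-1.600000)) = 2.100000 − (0.131810)/(2.918100) = 2.054830
g(2.054830) = -0.062554
z_3 = 2.054830 − (-0.062554)·(2.054830 − 2.100000) / (-0.062554 − 1.318100) = 2.054830 − (0.002826)/(-1.380654) = 2.056877

2.0548, 2.0569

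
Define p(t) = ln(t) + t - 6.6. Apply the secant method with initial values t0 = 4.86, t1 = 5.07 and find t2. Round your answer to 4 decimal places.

p(4.86) = -0.158962, p(5.07) = 0.093341
t2 = 5.070000 − 0.093341·(5.070000 − 4.860000) / (0.093341 − (-0.158962)) = 5.070000 − (0.019602)/(0.252302) = 4.992309

4.9923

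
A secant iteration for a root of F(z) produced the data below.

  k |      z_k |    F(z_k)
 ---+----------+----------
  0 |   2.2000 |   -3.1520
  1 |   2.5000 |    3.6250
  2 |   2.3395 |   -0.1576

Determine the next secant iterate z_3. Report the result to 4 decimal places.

2.3462

z_3 = 2.3395 − (-0.1576)·(2.3395 − 2.5000) / (-0.1576 − 3.6250)
   = 2.3395 − (0.025295)/(-3.782600) = 2.346187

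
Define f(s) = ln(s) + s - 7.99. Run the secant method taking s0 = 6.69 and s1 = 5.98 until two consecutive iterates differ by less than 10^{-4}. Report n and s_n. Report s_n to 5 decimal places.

f(6.69) = 0.6006139, f(5.98) = -0.2215794
s2 = 5.9800000 − (-0.2215794)·(-0.7100000)/(-0.8221933) = 6.1713436;  |Δ| = 0.1913436
f(6.1713436) = 0.0012601
s3 = 6.1713436 − 0.0012601·(0.1913436)/(0.2228396) = 6.1702615;  |Δ| = 0.0010820
f(6.1702615) = 0.0000028
s4 = 6.1702615 − 0.0000028·(-0.0010820)/(-0.0012574) = 6.1702592;  |Δ| = 0.0000024
|s4 − s3| = 0.0000024 < 10^{-4}

n = 4, s_n = 6.17026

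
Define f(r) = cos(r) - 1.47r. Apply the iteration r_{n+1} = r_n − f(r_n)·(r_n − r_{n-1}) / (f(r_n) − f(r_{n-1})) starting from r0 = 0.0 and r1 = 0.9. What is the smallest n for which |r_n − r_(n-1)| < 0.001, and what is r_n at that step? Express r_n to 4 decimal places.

f(0.0) = 1.000000, f(0.9) = -0.701390
r2 = 0.900000 − (-0.701390)·(0.900000)/(-1.701390) = 0.528979;  |Δ| = 0.371021
f(0.528979) = 0.085723
r3 = 0.528979 − 0.085723·(-0.371021)/(0.787113) = 0.569386;  |Δ| = 0.040407
f(0.569386) = 0.005234
r4 = 0.569386 − 0.005234·(0.040407)/(-0.080489) = 0.572014;  |Δ| = 0.002627
f(0.572014) = -0.000048
r5 = 0.572014 − (-0.000048)·(0.002627)/(-0.005282) = 0.571990;  |Δ| = 0.000024
|r5 − r4| = 0.000024 < 0.001

n = 5, r_n = 0.5720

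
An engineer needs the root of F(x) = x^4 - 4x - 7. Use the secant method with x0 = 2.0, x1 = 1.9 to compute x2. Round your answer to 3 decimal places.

F(2.0) = 1.00000, F(1.9) = -1.56790
x2 = 1.90000 − (-1.56790)·(1.90000 − 2.00000) / (-1.56790 − 1.00000) = 1.90000 − (0.15679)/(-2.56790) = 1.96106

1.961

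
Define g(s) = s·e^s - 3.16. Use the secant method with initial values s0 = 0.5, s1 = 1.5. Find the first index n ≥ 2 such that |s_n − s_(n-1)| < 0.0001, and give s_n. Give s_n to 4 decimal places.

g(0.5) = -2.335639, g(1.5) = 3.562534
s2 = 1.500000 − 3.562534·(1.000000)/(5.898173) = 0.895994;  |Δ| = 0.604006
g(0.895994) = -0.965022
s3 = 0.895994 − (-0.965022)·(-0.604006)/(-4.527556) = 1.024734;  |Δ| = 0.128740
g(1.024734) = -0.304727
s4 = 1.024734 − (-0.304727)·(0.128740)/(0.660295) = 1.084148;  |Δ| = 0.059414
g(1.084148) = 0.045739
s5 = 1.084148 − 0.045739·(0.059414)/(0.350466) = 1.076394;  |Δ| = 0.007754
g(1.076394) = -0.001773
s6 = 1.076394 − (-0.001773)·(-0.007754)/(-0.047512) = 1.076683;  |Δ| = 0.000289
g(1.076683) = -0.000010
s7 = 1.076683 − (-0.000010)·(0.000289)/(0.001764) = 1.076685;  |Δ| = 0.000002
|s7 − s6| = 0.000002 < 0.0001

n = 7, s_n = 1.0767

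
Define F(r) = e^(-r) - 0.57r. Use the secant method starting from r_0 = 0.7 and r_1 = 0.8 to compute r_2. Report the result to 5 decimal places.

0.79360

F(0.7) = 0.0975853, F(0.8) = -0.0066710
r_2 = 0.8000000 − (-0.0066710)·(0.8000000 − 0.7000000) / (-0.0066710 − 0.0975853) = 0.8000000 − (-0.0006671)/(-0.1042563) = 0.7936013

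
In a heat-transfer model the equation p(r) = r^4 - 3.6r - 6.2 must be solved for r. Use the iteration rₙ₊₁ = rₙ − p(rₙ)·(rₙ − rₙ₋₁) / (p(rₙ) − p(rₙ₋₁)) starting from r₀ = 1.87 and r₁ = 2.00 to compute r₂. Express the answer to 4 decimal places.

1.8977

p(1.87) = -0.703690, p(2.00) = 2.600000
r₂ = 2.000000 − 2.600000·(2.000000 − 1.870000) / (2.600000 − (-0.703690)) = 2.000000 − (0.338000)/(3.303690) = 1.897690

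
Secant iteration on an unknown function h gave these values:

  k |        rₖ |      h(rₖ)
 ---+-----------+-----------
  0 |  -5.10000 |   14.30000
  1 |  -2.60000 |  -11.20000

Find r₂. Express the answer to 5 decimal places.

-3.69804

r₂ = -2.60000 − (-11.20000)·(-2.60000 − (-5.10000)) / (-11.20000 − 14.30000)
   = -2.60000 − (-28.0000000)/(-25.5000000) = -3.6980392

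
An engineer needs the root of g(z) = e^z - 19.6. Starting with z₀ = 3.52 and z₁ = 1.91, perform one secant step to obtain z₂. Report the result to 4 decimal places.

g(3.52) = 14.184428, g(1.91) = -12.846911
z₂ = 1.910000 − (-12.846911)·(1.910000 − 3.520000) / (-12.846911 − 14.184428) = 1.910000 − (20.683527)/(-27.031340) = 2.675168

2.6752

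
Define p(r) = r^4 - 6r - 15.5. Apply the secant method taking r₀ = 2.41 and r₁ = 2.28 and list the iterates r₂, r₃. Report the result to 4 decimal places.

2.3273, 2.3303

p(2.41) = 3.774026, p(2.28) = -2.156637
r₂ = 2.280000 − (-2.156637)·(2.280000 − 2.410000) / (-2.156637 − 3.774026) = 2.280000 − (0.280363)/(-5.930663) = 2.327273
p(2.327273) = -0.128400
r₃ = 2.327273 − (-0.128400)·(2.327273 − 2.280000) / (-0.128400 − (-2.156637)) = 2.327273 − (-0.006070)/(2.028237) = 2.330266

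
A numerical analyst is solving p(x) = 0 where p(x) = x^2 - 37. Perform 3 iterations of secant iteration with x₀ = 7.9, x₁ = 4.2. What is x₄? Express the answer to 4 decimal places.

6.0815

p(7.9) = 25.410000, p(4.2) = -19.360000
x₂ = 4.200000 − (-19.360000)·(4.200000 − 7.900000) / (-19.360000 − 25.410000) = 4.200000 − (71.632000)/(-44.770000) = 5.800000
p(5.800000) = -3.360000
x₃ = 5.800000 − (-3.360000)·(5.800000 − 4.200000) / (-3.360000 − (-19.360000)) = 5.800000 − (-5.376000)/(16.000000) = 6.136000
p(6.136000) = 0.650496
x₄ = 6.136000 − 0.650496·(6.136000 − 5.800000) / (0.650496 − (-3.360000)) = 6.136000 − (0.218567)/(4.010496) = 6.081501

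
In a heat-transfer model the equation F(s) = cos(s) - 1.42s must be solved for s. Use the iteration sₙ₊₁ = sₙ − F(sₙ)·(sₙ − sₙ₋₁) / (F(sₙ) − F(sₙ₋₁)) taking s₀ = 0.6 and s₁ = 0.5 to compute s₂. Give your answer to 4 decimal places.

F(0.6) = -0.026664, F(0.5) = 0.167583
s₂ = 0.500000 − 0.167583·(0.500000 − 0.600000) / (0.167583 − (-0.026664)) = 0.500000 − (-0.016758)/(0.194247) = 0.586273

0.5863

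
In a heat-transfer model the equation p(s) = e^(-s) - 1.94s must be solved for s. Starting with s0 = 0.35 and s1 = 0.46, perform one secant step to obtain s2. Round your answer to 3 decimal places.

p(0.35) = 0.02569, p(0.46) = -0.26112
s2 = 0.46000 − (-0.26112)·(0.46000 − 0.35000) / (-0.26112 − 0.02569) = 0.46000 − (-0.02872)/(-0.28680) = 0.35985

0.360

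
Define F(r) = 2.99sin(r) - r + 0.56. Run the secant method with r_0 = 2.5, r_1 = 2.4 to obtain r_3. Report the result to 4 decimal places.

2.4551

F(2.5) = -0.150568, F(2.4) = 0.179635
r_2 = 2.400000 − 0.179635·(2.400000 − 2.500000) / (0.179635 − (-0.150568)) = 2.400000 − (-0.017963)/(0.330203) = 2.454401
F(2.454401) = 0.002360
r_3 = 2.454401 − 0.002360·(2.454401 − 2.400000) / (0.002360 − 0.179635) = 2.454401 − (0.000128)/(-0.177274) = 2.455126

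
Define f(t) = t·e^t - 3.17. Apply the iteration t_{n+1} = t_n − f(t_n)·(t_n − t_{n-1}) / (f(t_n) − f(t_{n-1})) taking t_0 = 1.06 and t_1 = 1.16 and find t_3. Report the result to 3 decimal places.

1.078

f(1.06) = -0.11045, f(1.16) = 0.53032
t_2 = 1.16000 − 0.53032·(1.16000 − 1.06000) / (0.53032 − (-0.11045)) = 1.16000 − (0.05303)/(0.64077) = 1.07724
f(1.07724) = -0.00664
t_3 = 1.07724 − (-0.00664)·(1.07724 − 1.16000) / (-0.00664 − 0.53032) = 1.07724 − (0.00055)/(-0.53696) = 1.07826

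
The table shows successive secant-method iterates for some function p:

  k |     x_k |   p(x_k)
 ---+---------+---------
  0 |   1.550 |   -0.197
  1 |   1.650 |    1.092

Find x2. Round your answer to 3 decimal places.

x2 = 1.650 − 1.092·(1.650 − 1.550) / (1.092 − (-0.197))
   = 1.650 − (0.10920)/(1.28900) = 1.56528

1.565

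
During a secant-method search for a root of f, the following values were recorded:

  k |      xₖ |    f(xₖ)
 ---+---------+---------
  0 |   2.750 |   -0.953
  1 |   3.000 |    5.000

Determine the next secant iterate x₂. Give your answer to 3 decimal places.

x₂ = 3.000 − 5.000·(3.000 − 2.750) / (5.000 − (-0.953))
   = 3.000 − (1.25000)/(5.95300) = 2.79002

2.790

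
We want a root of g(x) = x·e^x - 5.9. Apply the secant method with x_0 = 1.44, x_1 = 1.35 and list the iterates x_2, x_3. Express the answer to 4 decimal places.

g(1.44) = 0.177802, g(1.35) = -0.692476
x_2 = 1.350000 − (-0.692476)·(1.350000 − 1.440000) / (-0.692476 − 0.177802) = 1.350000 − (0.062323)/(-0.870278) = 1.421613
g(1.421613) = -0.009126
x_3 = 1.421613 − (-0.009126)·(1.421613 − 1.350000) / (-0.009126 − (-0.692476)) = 1.421613 − (-0.000654)/(0.683350) = 1.422569

1.4216, 1.4226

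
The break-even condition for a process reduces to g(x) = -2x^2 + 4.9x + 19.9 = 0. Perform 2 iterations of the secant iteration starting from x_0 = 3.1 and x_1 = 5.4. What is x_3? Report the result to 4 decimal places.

g(3.1) = 15.870000, g(5.4) = -11.960000
x_2 = 5.400000 − (-11.960000)·(5.400000 − 3.100000) / (-11.960000 − 15.870000) = 5.400000 − (-27.508000)/(-27.830000) = 4.411570
g(4.411570) = 2.592790
x_3 = 4.411570 − 2.592790·(4.411570 − 5.400000) / (2.592790 − (-11.960000)) = 4.411570 − (-2.562791)/(14.552790) = 4.587673

4.5877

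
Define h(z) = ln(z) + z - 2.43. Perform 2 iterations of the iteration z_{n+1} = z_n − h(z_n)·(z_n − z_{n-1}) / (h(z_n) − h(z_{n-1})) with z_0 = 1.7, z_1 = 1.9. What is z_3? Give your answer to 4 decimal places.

h(1.7) = -0.199372, h(1.9) = 0.111854
z_2 = 1.900000 − 0.111854·(1.900000 − 1.700000) / (0.111854 − (-0.199372)) = 1.900000 − (0.022371)/(0.311226) = 1.828120
h(1.828120) = 0.001409
z_3 = 1.828120 − 0.001409·(1.828120 − 1.900000) / (0.001409 − 0.111854) = 1.828120 − (-0.000101)/(-0.110445) = 1.827204

1.8272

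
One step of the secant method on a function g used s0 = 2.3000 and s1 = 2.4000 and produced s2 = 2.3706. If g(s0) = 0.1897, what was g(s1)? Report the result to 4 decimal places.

The secant line through (2.3000, 0.1897) and (2.4000, g(s1)) crosses zero at s2 = 2.3706.
So (2.3000, 0.1897), (2.4000, g(s1)), (2.3706, 0) are collinear:
g(s1) = 0.1897 · (2.4000 − 2.3706) / (2.3000 − 2.3706) = 0.1897 · (0.029400)/(-0.070600) = -0.078997

-0.0790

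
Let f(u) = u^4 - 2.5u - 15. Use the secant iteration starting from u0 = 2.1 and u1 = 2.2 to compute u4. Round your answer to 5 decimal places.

2.12281

f(2.1) = -0.8019000, f(2.2) = 2.9256000
u2 = 2.2000000 − 2.9256000·(2.2000000 − 2.1000000) / (2.9256000 − (-0.8019000)) = 2.2000000 − (0.2925600)/(3.7275000) = 2.1215131
f(2.1215131) = -0.0464223
u3 = 2.1215131 − (-0.0464223)·(2.1215131 − 2.2000000) / (-0.0464223 − 2.9256000) = 2.1215131 − (0.0036435)/(-2.9720223) = 2.1227390
f(2.1227390) = -0.0026225
u4 = 2.1227390 − (-0.0026225)·(2.1227390 − 2.1215131) / (-0.0026225 − (-0.0464223)) = 2.1227390 − (-0.0000032)/(0.0437998) = 2.1228124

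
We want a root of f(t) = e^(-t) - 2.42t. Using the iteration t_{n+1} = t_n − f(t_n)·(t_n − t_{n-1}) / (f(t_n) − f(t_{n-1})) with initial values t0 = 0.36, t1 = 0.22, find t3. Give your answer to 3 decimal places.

0.305

f(0.36) = -0.17352, f(0.22) = 0.27012
t2 = 0.22000 − 0.27012·(0.22000 − 0.36000) / (0.27012 − (-0.17352)) = 0.22000 − (-0.03782)/(0.44364) = 0.30524
f(0.30524) = -0.00174
t3 = 0.30524 − (-0.00174)·(0.30524 − 0.22000) / (-0.00174 − 0.27012) = 0.30524 − (-0.00015)/(-0.27186) = 0.30470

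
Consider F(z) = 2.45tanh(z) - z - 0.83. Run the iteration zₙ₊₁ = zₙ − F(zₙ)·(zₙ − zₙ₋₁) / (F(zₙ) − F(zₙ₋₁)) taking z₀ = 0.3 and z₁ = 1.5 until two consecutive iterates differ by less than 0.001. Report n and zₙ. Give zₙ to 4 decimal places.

n = 7, zₙ = 1.2445

F(0.3) = -0.416284, F(1.5) = -0.112387
z₂ = 1.500000 − (-0.112387)·(1.200000)/(0.303897) = 1.943782;  |Δ| = 0.443782
F(1.943782) = -0.422192
z₃ = 1.943782 − (-0.422192)·(0.443782)/(-0.309805) = 1.339011;  |Δ| = 0.604771
F(1.339011) = -0.033996
z₄ = 1.339011 − (-0.033996)·(-0.604771)/(0.388195) = 1.286048;  |Δ| = 0.052963
F(1.286048) = -0.013732
z₅ = 1.286048 − (-0.013732)·(-0.052963)/(0.020264) = 1.250156;  |Δ| = 0.035891
F(1.250156) = -0.001754
z₆ = 1.250156 − (-0.001754)·(-0.035891)/(0.011978) = 1.244901;  |Δ| = 0.005256
F(1.244901) = -0.000124
z₇ = 1.244901 − (-0.000124)·(-0.005256)/(0.001630) = 1.244500;  |Δ| = 0.000401
|z₇ − z₆| = 0.000401 < 0.001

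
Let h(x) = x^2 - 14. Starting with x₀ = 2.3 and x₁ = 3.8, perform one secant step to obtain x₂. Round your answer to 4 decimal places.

h(2.3) = -8.710000, h(3.8) = 0.440000
x₂ = 3.800000 − 0.440000·(3.800000 − 2.300000) / (0.440000 − (-8.710000)) = 3.800000 − (0.660000)/(9.150000) = 3.727869

3.7279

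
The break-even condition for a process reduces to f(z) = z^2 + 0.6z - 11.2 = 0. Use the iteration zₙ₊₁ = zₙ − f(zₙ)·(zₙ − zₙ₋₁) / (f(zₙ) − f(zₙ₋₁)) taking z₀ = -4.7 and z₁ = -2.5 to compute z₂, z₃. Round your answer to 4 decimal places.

-3.4773, -3.6995

f(-4.7) = 8.070000, f(-2.5) = -6.450000
z₂ = -2.500000 − (-6.450000)·(-2.500000 − (-4.700000)) / (-6.450000 − 8.070000) = -2.500000 − (-14.190000)/(-14.520000) = -3.477273
f(-3.477273) = -1.194938
z₃ = -3.477273 − (-1.194938)·(-3.477273 − (-2.500000)) / (-1.194938 − (-6.450000)) = -3.477273 − (1.167780)/(5.255062) = -3.699493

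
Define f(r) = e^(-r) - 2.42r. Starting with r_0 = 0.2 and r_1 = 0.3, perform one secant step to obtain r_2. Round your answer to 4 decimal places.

0.3046

f(0.2) = 0.334731, f(0.3) = 0.014818
r_2 = 0.300000 − 0.014818·(0.300000 − 0.200000) / (0.014818 − 0.334731) = 0.300000 − (0.001482)/(-0.319913) = 0.304632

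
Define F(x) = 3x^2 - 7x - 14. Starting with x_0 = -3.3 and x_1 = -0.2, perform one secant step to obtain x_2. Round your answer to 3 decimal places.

F(-3.3) = 41.77000, F(-0.2) = -12.48000
x_2 = -0.20000 − (-12.48000)·(-0.20000 − (-3.30000)) / (-12.48000 − 41.77000) = -0.20000 − (-38.68800)/(-54.25000) = -0.91314

-0.913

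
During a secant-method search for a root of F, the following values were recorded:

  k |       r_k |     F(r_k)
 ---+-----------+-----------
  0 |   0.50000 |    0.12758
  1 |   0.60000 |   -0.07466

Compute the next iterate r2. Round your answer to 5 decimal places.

0.56308

r2 = 0.60000 − (-0.07466)·(0.60000 − 0.50000) / (-0.07466 − 0.12758)
   = 0.60000 − (-0.0074660)/(-0.2022400) = 0.5630835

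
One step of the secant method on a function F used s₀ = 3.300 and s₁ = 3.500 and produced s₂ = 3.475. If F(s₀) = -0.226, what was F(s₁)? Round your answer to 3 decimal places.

0.032

The secant line through (3.300, -0.226) and (3.500, F(s₁)) crosses zero at s₂ = 3.475.
So (3.300, -0.226), (3.500, F(s₁)), (3.475, 0) are collinear:
F(s₁) = -0.226 · (3.500 − 3.475) / (3.300 − 3.475) = -0.226 · (0.02500)/(-0.17500) = 0.03229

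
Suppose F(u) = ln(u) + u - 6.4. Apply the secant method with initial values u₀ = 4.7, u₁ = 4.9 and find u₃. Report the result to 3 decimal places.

4.826

F(4.7) = -0.15244, F(4.9) = 0.08924
u₂ = 4.90000 − 0.08924·(4.90000 − 4.70000) / (0.08924 − (-0.15244)) = 4.90000 − (0.01785)/(0.24167) = 4.82615
F(4.82615) = 0.00020
u₃ = 4.82615 − 0.00020·(4.82615 − 4.90000) / (0.00020 − 0.08924) = 4.82615 − (-0.00001)/(-0.08903) = 4.82598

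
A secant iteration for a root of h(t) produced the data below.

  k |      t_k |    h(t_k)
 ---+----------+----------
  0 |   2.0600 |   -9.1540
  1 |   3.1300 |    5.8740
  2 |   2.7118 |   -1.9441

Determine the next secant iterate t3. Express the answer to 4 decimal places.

t3 = 2.7118 − (-1.9441)·(2.7118 − 3.1300) / (-1.9441 − 5.8740)
   = 2.7118 − (0.813023)/(-7.818100) = 2.815792

2.8158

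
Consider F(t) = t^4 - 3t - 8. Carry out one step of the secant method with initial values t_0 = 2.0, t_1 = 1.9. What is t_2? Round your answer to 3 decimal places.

F(2.0) = 2.00000, F(1.9) = -0.66790
t_2 = 1.90000 − (-0.66790)·(1.90000 − 2.00000) / (-0.66790 − 2.00000) = 1.90000 − (0.06679)/(-2.66790) = 1.92503

1.925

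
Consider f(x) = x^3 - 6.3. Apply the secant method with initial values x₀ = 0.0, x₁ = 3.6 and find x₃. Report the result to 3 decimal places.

f(0.0) = -6.30000, f(3.6) = 40.35600
x₂ = 3.60000 − 40.35600·(3.60000 − 0.00000) / (40.35600 − (-6.30000)) = 3.60000 − (145.28160)/(46.65600) = 0.48611
f(0.48611) = -6.18513
x₃ = 0.48611 − (-6.18513)·(0.48611 − 3.60000) / (-6.18513 − 40.35600) = 0.48611 − (19.25981)/(-46.54113) = 0.89993

0.900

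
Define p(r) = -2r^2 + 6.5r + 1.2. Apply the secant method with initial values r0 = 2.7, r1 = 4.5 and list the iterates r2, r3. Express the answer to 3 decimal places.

3.228, 3.378

p(2.7) = 4.17000, p(4.5) = -10.05000
r2 = 4.50000 − (-10.05000)·(4.50000 − 2.70000) / (-10.05000 − 4.17000) = 4.50000 − (-18.09000)/(-14.22000) = 3.22785
p(3.22785) = 1.34301
r3 = 3.22785 − 1.34301·(3.22785 − 4.50000) / (1.34301 − (-10.05000)) = 3.22785 − (-1.70851)/(11.39301) = 3.37781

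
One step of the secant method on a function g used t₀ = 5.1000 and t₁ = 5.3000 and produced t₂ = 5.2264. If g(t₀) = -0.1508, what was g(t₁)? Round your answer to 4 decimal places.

The secant line through (5.1000, -0.1508) and (5.3000, g(t₁)) crosses zero at t₂ = 5.2264.
So (5.1000, -0.1508), (5.3000, g(t₁)), (5.2264, 0) are collinear:
g(t₁) = -0.1508 · (5.3000 − 5.2264) / (5.1000 − 5.2264) = -0.1508 · (0.073600)/(-0.126400) = 0.087808

0.0878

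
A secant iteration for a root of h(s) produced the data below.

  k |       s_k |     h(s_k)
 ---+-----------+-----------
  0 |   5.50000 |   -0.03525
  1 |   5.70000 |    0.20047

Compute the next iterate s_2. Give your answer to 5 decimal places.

s_2 = 5.70000 − 0.20047·(5.70000 − 5.50000) / (0.20047 − (-0.03525))
   = 5.70000 − (0.0400940)/(0.2357200) = 5.5299084

5.52991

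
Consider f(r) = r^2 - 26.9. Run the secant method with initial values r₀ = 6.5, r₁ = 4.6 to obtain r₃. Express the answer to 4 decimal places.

f(6.5) = 15.350000, f(4.6) = -5.740000
r₂ = 4.600000 − (-5.740000)·(4.600000 − 6.500000) / (-5.740000 − 15.350000) = 4.600000 − (10.906000)/(-21.090000) = 5.117117
f(5.117117) = -0.715112
r₃ = 5.117117 − (-0.715112)·(5.117117 − 4.600000) / (-0.715112 − (-5.740000)) = 5.117117 − (-0.369797)/(5.024888) = 5.190710

5.1907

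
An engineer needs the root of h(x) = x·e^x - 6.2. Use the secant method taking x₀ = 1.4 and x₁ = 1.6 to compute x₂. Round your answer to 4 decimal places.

h(1.4) = -0.522720, h(1.6) = 1.724852
x₂ = 1.600000 − 1.724852·(1.600000 − 1.400000) / (1.724852 − (-0.522720)) = 1.600000 − (0.344970)/(2.247572) = 1.446514

1.4465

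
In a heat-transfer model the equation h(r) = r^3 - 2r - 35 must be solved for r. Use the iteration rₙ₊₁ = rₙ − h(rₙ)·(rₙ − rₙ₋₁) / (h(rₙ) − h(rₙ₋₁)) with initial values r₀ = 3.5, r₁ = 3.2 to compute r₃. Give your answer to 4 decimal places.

3.4748

h(3.5) = 0.875000, h(3.2) = -8.632000
r₂ = 3.200000 − (-8.632000)·(3.200000 − 3.500000) / (-8.632000 − 0.875000) = 3.200000 − (2.589600)/(-9.507000) = 3.472389
h(3.472389) = -0.076506
r₃ = 3.472389 − (-0.076506)·(3.472389 − 3.200000) / (-0.076506 − (-8.632000)) = 3.472389 − (-0.020839)/(8.555494) = 3.474825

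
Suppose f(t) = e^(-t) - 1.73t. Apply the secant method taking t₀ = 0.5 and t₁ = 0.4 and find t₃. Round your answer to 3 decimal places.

0.391

f(0.5) = -0.25847, f(0.4) = -0.02168
t₂ = 0.40000 − (-0.02168)·(0.40000 − 0.50000) / (-0.02168 − (-0.25847)) = 0.40000 − (0.00217)/(0.23679) = 0.39084
f(0.39084) = 0.00033
t₃ = 0.39084 − 0.00033·(0.39084 − 0.40000) / (0.00033 − (-0.02168)) = 0.39084 − (0.00000)/(0.02201) = 0.39098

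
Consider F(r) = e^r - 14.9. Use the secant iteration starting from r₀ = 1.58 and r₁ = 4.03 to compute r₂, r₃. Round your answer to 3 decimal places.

F(1.58) = -10.04504, F(4.03) = 41.36091
r₂ = 4.03000 − 41.36091·(4.03000 − 1.58000) / (41.36091 − (-10.04504)) = 4.03000 − (101.33423)/(51.40596) = 2.05875
F(2.05875) = -7.06387
r₃ = 2.05875 − (-7.06387)·(2.05875 − 4.03000) / (-7.06387 − 41.36091) = 2.05875 − (13.92468)/(-48.42478) = 2.34630

2.059, 2.346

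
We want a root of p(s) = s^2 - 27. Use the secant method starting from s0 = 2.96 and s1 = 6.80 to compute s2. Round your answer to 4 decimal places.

p(2.96) = -18.238400, p(6.80) = 19.240000
s2 = 6.800000 − 19.240000·(6.800000 − 2.960000) / (19.240000 − (-18.238400)) = 6.800000 − (73.881600)/(37.478400) = 4.828689

4.8287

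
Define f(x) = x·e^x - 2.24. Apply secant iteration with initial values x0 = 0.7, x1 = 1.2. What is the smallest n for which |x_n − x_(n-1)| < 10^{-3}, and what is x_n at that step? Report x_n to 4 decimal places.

f(0.7) = -0.830373, f(1.2) = 1.744140
x2 = 1.200000 − 1.744140·(0.500000)/(2.574513) = 0.861268;  |Δ| = 0.338732
f(0.861268) = -0.202103
x3 = 0.861268 − (-0.202103)·(-0.338732)/(-1.946243) = 0.896443;  |Δ| = 0.035175
f(0.896443) = -0.042936
x4 = 0.896443 − (-0.042936)·(0.035175)/(0.159167) = 0.905931;  |Δ| = 0.009489
f(0.905931) = 0.001487
x5 = 0.905931 − 0.001487·(0.009489)/(0.044423) = 0.905614;  |Δ| = 0.000318
|x5 − x4| = 0.000318 < 10^{-3}

n = 5, x_n = 0.9056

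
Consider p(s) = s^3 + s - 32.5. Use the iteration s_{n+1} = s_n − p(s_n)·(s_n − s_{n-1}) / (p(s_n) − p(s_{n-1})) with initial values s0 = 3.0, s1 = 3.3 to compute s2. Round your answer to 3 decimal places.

p(3.0) = -2.50000, p(3.3) = 6.73700
s2 = 3.30000 − 6.73700·(3.30000 − 3.00000) / (6.73700 − (-2.50000)) = 3.30000 − (2.02110)/(9.23700) = 3.08120

3.081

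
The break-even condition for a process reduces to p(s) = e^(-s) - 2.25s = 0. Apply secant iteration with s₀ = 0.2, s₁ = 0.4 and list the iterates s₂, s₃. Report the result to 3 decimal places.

p(0.2) = 0.36873, p(0.4) = -0.22968
s₂ = 0.40000 − (-0.22968)·(0.40000 − 0.20000) / (-0.22968 − 0.36873) = 0.40000 − (-0.04594)/(-0.59841) = 0.32324
p(0.32324) = -0.00348
s₃ = 0.32324 − (-0.00348)·(0.32324 − 0.40000) / (-0.00348 − (-0.22968)) = 0.32324 − (0.00027)/(0.22620) = 0.32206

0.323, 0.322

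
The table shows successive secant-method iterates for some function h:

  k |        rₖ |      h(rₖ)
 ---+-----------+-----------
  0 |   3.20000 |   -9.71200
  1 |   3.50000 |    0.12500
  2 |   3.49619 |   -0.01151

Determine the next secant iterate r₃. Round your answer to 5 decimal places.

3.49651

r₃ = 3.49619 − (-0.01151)·(3.49619 − 3.50000) / (-0.01151 − 0.12500)
   = 3.49619 − (0.0000439)/(-0.1365100) = 3.4965112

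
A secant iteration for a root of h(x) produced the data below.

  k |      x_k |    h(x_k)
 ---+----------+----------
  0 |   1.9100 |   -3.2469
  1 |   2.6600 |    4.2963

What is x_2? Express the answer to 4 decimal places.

2.2328

x_2 = 2.6600 − 4.2963·(2.6600 − 1.9100) / (4.2963 − (-3.2469))
   = 2.6600 − (3.222225)/(7.543200) = 2.232830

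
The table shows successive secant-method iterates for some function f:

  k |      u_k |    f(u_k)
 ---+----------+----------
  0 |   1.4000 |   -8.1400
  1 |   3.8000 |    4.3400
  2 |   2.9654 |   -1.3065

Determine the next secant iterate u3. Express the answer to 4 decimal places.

u3 = 2.9654 − (-1.3065)·(2.9654 − 3.8000) / (-1.3065 − 4.3400)
   = 2.9654 − (1.090405)/(-5.646500) = 3.158512

3.1585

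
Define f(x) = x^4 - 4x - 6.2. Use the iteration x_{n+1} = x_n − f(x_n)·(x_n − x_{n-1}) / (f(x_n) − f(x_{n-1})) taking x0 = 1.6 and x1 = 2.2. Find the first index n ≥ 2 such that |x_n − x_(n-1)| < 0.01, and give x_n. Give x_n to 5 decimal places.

f(1.6) = -6.0464000, f(2.2) = 8.4256000
x2 = 2.2000000 − 8.4256000·(0.6000000)/(14.4720000) = 1.8506799;  |Δ| = 0.3493201
f(1.8506799) = -1.8719836
x3 = 1.8506799 − (-1.8719836)·(-0.3493201)/(-10.2975836) = 1.9141824;  |Δ| = 0.0635024
f(1.9141824) = -0.4311440
x4 = 1.9141824 − (-0.4311440)·(0.0635024)/(1.4408396) = 1.9331842;  |Δ| = 0.0190019
f(1.9331842) = 0.0339369
x5 = 1.9331842 − 0.0339369·(0.0190019)/(0.4650809) = 1.9317977;  |Δ| = 0.0013866
|x5 − x4| = 0.0013866 < 0.01

n = 5, x_n = 1.93180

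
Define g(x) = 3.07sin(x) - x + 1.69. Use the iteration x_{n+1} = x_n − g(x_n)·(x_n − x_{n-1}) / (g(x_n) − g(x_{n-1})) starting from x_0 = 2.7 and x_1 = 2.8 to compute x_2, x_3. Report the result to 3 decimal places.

g(2.7) = 0.30206, g(2.8) = -0.08159
x_2 = 2.80000 − (-0.08159)·(2.80000 − 2.70000) / (-0.08159 − 0.30206) = 2.80000 − (-0.00816)/(-0.38364) = 2.77873
g(2.77873) = 0.00096
x_3 = 2.77873 − 0.00096·(2.77873 − 2.80000) / (0.00096 − (-0.08159)) = 2.77873 − (-0.00002)/(0.08254) = 2.77898

2.779, 2.779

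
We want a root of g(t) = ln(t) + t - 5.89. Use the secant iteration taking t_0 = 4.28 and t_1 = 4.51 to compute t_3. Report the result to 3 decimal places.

4.407

g(4.28) = -0.15605, g(4.51) = 0.12630
t_2 = 4.51000 − 0.12630·(4.51000 − 4.28000) / (0.12630 − (-0.15605)) = 4.51000 − (0.02905)/(0.28234) = 4.40712
g(4.40712) = 0.00034
t_3 = 4.40712 − 0.00034·(4.40712 − 4.51000) / (0.00034 − 0.12630) = 4.40712 − (-0.00003)/(-0.12596) = 4.40684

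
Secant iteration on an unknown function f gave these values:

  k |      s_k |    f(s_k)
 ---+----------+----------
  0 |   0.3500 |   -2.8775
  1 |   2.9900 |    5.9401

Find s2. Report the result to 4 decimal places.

s2 = 2.9900 − 5.9401·(2.9900 − 0.3500) / (5.9401 − (-2.8775))
   = 2.9900 − (15.681864)/(8.817600) = 1.211527

1.2115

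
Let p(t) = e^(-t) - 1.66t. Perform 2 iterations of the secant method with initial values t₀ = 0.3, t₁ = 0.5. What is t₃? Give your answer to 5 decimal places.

p(0.3) = 0.2428182, p(0.5) = -0.2234693
t₂ = 0.5000000 − (-0.2234693)·(0.5000000 − 0.3000000) / (-0.2234693 − 0.2428182) = 0.5000000 − (-0.0446939)/(-0.4662876) = 0.4041496
p(0.4041496) = -0.0033440
t₃ = 0.4041496 − (-0.0033440)·(0.4041496 − 0.5000000) / (-0.0033440 − (-0.2234693)) = 0.4041496 − (0.0003205)/(0.2201253) = 0.4026935

0.40269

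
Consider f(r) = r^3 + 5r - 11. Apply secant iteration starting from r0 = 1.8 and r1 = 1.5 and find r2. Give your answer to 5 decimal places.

1.50948

f(1.8) = 3.8320000, f(1.5) = -0.1250000
r2 = 1.5000000 − (-0.1250000)·(1.5000000 − 1.8000000) / (-0.1250000 − 3.8320000) = 1.5000000 − (0.0375000)/(-3.9570000) = 1.5094769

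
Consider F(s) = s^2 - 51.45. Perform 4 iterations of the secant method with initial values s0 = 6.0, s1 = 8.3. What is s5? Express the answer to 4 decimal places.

7.1729

F(6.0) = -15.450000, F(8.3) = 17.440000
s2 = 8.300000 − 17.440000·(8.300000 − 6.000000) / (17.440000 − (-15.450000)) = 8.300000 − (40.112000)/(32.890000) = 7.080420
F(7.080420) = -1.317659
s3 = 7.080420 − (-1.317659)·(7.080420 − 8.300000) / (-1.317659 − 17.440000) = 7.080420 − (1.606991)/(-18.757659) = 7.166091
F(7.166091) = -0.097143
s4 = 7.166091 − (-0.097143)·(7.166091 − 7.080420) / (-0.097143 − (-1.317659)) = 7.166091 − (-0.008322)/(1.220515) = 7.172909
F(7.172909) = 0.000631
s5 = 7.172909 − 0.000631·(7.172909 − 7.166091) / (0.000631 − (-0.097143)) = 7.172909 − (0.000004)/(0.097774) = 7.172866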